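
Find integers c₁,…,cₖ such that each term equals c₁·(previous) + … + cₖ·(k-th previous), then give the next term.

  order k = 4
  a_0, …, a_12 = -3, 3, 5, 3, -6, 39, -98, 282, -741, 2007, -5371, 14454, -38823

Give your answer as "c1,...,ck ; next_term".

  a_4 = -3·3 + 0·5 + 3·3 + 2·-3 = -6
  a_5 = -3·-6 + 0·3 + 3·5 + 2·3 = 39
  a_6 = -3·39 + 0·-6 + 3·3 + 2·5 = -98
  a_7 = -3·-98 + 0·39 + 3·-6 + 2·3 = 282
  a_8 = -3·282 + 0·-98 + 3·39 + 2·-6 = -741
  a_9 = -3·-741 + 0·282 + 3·-98 + 2·39 = 2007
  a_10 = -3·2007 + 0·-741 + 3·282 + 2·-98 = -5371
  a_11 = -3·-5371 + 0·2007 + 3·-741 + 2·282 = 14454
  a_12 = -3·14454 + 0·-5371 + 3·2007 + 2·-741 = -38823
  a_13 = -3·-38823 + 0·14454 + 3·-5371 + 2·2007 = 104370

-3,0,3,2 ; 104370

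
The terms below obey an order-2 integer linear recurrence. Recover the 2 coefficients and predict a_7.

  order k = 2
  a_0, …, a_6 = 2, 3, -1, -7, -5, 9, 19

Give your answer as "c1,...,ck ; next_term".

  a_2 = 1·3 + -2·2 = -1
  a_3 = 1·-1 + -2·3 = -7
  a_4 = 1·-7 + -2·-1 = -5
  a_5 = 1·-5 + -2·-7 = 9
  a_6 = 1·9 + -2·-5 = 19
  a_7 = 1·19 + -2·9 = 1

1,-2 ; 1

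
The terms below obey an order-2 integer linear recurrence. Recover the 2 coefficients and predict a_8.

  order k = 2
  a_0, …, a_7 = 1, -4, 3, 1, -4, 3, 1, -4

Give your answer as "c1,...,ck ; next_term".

  a_2 = -1·-4 + -1·1 = 3
  a_3 = -1·3 + -1·-4 = 1
  a_4 = -1·1 + -1·3 = -4
  a_5 = -1·-4 + -1·1 = 3
  a_6 = -1·3 + -1·-4 = 1
  a_7 = -1·1 + -1·3 = -4
  a_8 = -1·-4 + -1·1 = 3

-1,-1 ; 3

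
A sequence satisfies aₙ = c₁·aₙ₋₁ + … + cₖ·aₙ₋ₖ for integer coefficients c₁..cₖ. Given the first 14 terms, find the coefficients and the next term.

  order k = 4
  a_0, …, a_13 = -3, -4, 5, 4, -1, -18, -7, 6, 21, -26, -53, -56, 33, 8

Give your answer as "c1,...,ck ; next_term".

  a_4 = 1·4 + 0·5 + -1·-4 + 3·-3 = -1
  a_5 = 1·-1 + 0·4 + -1·5 + 3·-4 = -18
  a_6 = 1·-18 + 0·-1 + -1·4 + 3·5 = -7
  a_7 = 1·-7 + 0·-18 + -1·-1 + 3·4 = 6
  a_8 = 1·6 + 0·-7 + -1·-18 + 3·-1 = 21
  a_9 = 1·21 + 0·6 + -1·-7 + 3·-18 = -26
  a_10 = 1·-26 + 0·21 + -1·6 + 3·-7 = -53
  a_11 = 1·-53 + 0·-26 + -1·21 + 3·6 = -56
  a_12 = 1·-56 + 0·-53 + -1·-26 + 3·21 = 33
  a_13 = 1·33 + 0·-56 + -1·-53 + 3·-26 = 8
  a_14 = 1·8 + 0·33 + -1·-56 + 3·-53 = -95

1,0,-1,3 ; -95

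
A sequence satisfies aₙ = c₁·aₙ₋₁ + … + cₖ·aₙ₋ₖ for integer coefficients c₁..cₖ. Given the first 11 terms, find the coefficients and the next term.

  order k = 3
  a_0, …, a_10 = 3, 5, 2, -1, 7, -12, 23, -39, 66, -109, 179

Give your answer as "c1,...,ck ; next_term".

  a_3 = -2·2 + 0·5 + 1·3 = -1
  a_4 = -2·-1 + 0·2 + 1·5 = 7
  a_5 = -2·7 + 0·-1 + 1·2 = -12
  a_6 = -2·-12 + 0·7 + 1·-1 = 23
  a_7 = -2·23 + 0·-12 + 1·7 = -39
  a_8 = -2·-39 + 0·23 + 1·-12 = 66
  a_9 = -2·66 + 0·-39 + 1·23 = -109
  a_10 = -2·-109 + 0·66 + 1·-39 = 179
  a_11 = -2·179 + 0·-109 + 1·66 = -292

-2,0,1 ; -292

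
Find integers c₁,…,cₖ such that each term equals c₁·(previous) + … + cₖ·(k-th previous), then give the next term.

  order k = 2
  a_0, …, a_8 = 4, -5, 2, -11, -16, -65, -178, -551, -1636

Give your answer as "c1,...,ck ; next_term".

2,3 ; -4925

  a_2 = 2·-5 + 3·4 = 2
  a_3 = 2·2 + 3·-5 = -11
  a_4 = 2·-11 + 3·2 = -16
  a_5 = 2·-16 + 3·-11 = -65
  a_6 = 2·-65 + 3·-16 = -178
  a_7 = 2·-178 + 3·-65 = -551
  a_8 = 2·-551 + 3·-178 = -1636
  a_9 = 2·-1636 + 3·-551 = -4925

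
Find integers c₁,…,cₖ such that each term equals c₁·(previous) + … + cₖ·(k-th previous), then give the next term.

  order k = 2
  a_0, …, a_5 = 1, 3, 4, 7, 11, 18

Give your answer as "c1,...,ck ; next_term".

  a_2 = 1·3 + 1·1 = 4
  a_3 = 1·4 + 1·3 = 7
  a_4 = 1·7 + 1·4 = 11
  a_5 = 1·11 + 1·7 = 18
  a_6 = 1·18 + 1·11 = 29

1,1 ; 29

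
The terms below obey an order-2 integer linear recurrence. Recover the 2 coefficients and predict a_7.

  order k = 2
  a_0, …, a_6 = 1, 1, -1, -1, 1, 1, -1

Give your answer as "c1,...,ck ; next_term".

0,-1 ; -1

  a_2 = 0·1 + -1·1 = -1
  a_3 = 0·-1 + -1·1 = -1
  a_4 = 0·-1 + -1·-1 = 1
  a_5 = 0·1 + -1·-1 = 1
  a_6 = 0·1 + -1·1 = -1
  a_7 = 0·-1 + -1·1 = -1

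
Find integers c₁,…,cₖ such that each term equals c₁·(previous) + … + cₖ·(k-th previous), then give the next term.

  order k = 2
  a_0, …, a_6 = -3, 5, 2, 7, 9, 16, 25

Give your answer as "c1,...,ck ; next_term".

1,1 ; 41

  a_2 = 1·5 + 1·-3 = 2
  a_3 = 1·2 + 1·5 = 7
  a_4 = 1·7 + 1·2 = 9
  a_5 = 1·9 + 1·7 = 16
  a_6 = 1·16 + 1·9 = 25
  a_7 = 1·25 + 1·16 = 41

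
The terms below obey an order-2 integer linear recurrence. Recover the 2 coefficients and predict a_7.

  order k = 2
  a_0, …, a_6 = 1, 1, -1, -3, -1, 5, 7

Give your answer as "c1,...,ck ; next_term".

  a_2 = 1·1 + -2·1 = -1
  a_3 = 1·-1 + -2·1 = -3
  a_4 = 1·-3 + -2·-1 = -1
  a_5 = 1·-1 + -2·-3 = 5
  a_6 = 1·5 + -2·-1 = 7
  a_7 = 1·7 + -2·5 = -3

1,-2 ; -3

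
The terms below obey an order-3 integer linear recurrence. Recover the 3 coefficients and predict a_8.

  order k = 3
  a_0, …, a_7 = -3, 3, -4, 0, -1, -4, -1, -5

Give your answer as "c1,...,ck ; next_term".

  a_3 = 0·-4 + 1·3 + 1·-3 = 0
  a_4 = 0·0 + 1·-4 + 1·3 = -1
  a_5 = 0·-1 + 1·0 + 1·-4 = -4
  a_6 = 0·-4 + 1·-1 + 1·0 = -1
  a_7 = 0·-1 + 1·-4 + 1·-1 = -5
  a_8 = 0·-5 + 1·-1 + 1·-4 = -5

0,1,1 ; -5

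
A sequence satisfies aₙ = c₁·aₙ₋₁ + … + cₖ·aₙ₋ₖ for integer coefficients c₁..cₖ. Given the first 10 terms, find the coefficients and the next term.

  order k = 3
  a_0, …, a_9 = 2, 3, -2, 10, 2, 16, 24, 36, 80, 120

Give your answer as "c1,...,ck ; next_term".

0,2,2 ; 232

  a_3 = 0·-2 + 2·3 + 2·2 = 10
  a_4 = 0·10 + 2·-2 + 2·3 = 2
  a_5 = 0·2 + 2·10 + 2·-2 = 16
  a_6 = 0·16 + 2·2 + 2·10 = 24
  a_7 = 0·24 + 2·16 + 2·2 = 36
  a_8 = 0·36 + 2·24 + 2·16 = 80
  a_9 = 0·80 + 2·36 + 2·24 = 120
  a_10 = 0·120 + 2·80 + 2·36 = 232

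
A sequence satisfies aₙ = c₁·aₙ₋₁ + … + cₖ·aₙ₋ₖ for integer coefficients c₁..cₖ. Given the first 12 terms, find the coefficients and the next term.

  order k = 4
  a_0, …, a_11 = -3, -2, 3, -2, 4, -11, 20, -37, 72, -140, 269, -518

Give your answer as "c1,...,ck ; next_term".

-1,1,-1,1 ; 999

  a_4 = -1·-2 + 1·3 + -1·-2 + 1·-3 = 4
  a_5 = -1·4 + 1·-2 + -1·3 + 1·-2 = -11
  a_6 = -1·-11 + 1·4 + -1·-2 + 1·3 = 20
  a_7 = -1·20 + 1·-11 + -1·4 + 1·-2 = -37
  a_8 = -1·-37 + 1·20 + -1·-11 + 1·4 = 72
  a_9 = -1·72 + 1·-37 + -1·20 + 1·-11 = -140
  a_10 = -1·-140 + 1·72 + -1·-37 + 1·20 = 269
  a_11 = -1·269 + 1·-140 + -1·72 + 1·-37 = -518
  a_12 = -1·-518 + 1·269 + -1·-140 + 1·72 = 999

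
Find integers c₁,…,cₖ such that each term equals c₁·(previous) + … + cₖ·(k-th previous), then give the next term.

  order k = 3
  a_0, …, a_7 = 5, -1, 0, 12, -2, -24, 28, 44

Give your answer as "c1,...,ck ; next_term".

  a_3 = 0·0 + -2·-1 + 2·5 = 12
  a_4 = 0·12 + -2·0 + 2·-1 = -2
  a_5 = 0·-2 + -2·12 + 2·0 = -24
  a_6 = 0·-24 + -2·-2 + 2·12 = 28
  a_7 = 0·28 + -2·-24 + 2·-2 = 44
  a_8 = 0·44 + -2·28 + 2·-24 = -104

0,-2,2 ; -104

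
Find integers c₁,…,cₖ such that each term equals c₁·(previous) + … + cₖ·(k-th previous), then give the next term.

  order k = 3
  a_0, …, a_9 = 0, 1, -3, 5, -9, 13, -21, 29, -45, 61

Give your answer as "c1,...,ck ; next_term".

-1,2,2 ; -93

  a_3 = -1·-3 + 2·1 + 2·0 = 5
  a_4 = -1·5 + 2·-3 + 2·1 = -9
  a_5 = -1·-9 + 2·5 + 2·-3 = 13
  a_6 = -1·13 + 2·-9 + 2·5 = -21
  a_7 = -1·-21 + 2·13 + 2·-9 = 29
  a_8 = -1·29 + 2·-21 + 2·13 = -45
  a_9 = -1·-45 + 2·29 + 2·-21 = 61
  a_10 = -1·61 + 2·-45 + 2·29 = -93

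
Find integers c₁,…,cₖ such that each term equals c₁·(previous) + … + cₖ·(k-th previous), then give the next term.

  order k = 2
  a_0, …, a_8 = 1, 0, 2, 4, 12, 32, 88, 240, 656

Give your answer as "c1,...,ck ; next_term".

2,2 ; 1792

  a_2 = 2·0 + 2·1 = 2
  a_3 = 2·2 + 2·0 = 4
  a_4 = 2·4 + 2·2 = 12
  a_5 = 2·12 + 2·4 = 32
  a_6 = 2·32 + 2·12 = 88
  a_7 = 2·88 + 2·32 = 240
  a_8 = 2·240 + 2·88 = 656
  a_9 = 2·656 + 2·240 = 1792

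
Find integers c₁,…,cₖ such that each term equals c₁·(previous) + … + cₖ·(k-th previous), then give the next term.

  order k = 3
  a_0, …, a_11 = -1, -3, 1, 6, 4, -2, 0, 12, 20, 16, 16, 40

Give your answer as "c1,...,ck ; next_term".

  a_3 = 2·1 + -2·-3 + 2·-1 = 6
  a_4 = 2·6 + -2·1 + 2·-3 = 4
  a_5 = 2·4 + -2·6 + 2·1 = -2
  a_6 = 2·-2 + -2·4 + 2·6 = 0
  a_7 = 2·0 + -2·-2 + 2·4 = 12
  a_8 = 2·12 + -2·0 + 2·-2 = 20
  a_9 = 2·20 + -2·12 + 2·0 = 16
  a_10 = 2·16 + -2·20 + 2·12 = 16
  a_11 = 2·16 + -2·16 + 2·20 = 40
  a_12 = 2·40 + -2·16 + 2·16 = 80

2,-2,2 ; 80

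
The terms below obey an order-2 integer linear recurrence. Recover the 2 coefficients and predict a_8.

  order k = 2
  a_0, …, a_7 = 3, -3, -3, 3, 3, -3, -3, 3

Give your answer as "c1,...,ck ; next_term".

  a_2 = 0·-3 + -1·3 = -3
  a_3 = 0·-3 + -1·-3 = 3
  a_4 = 0·3 + -1·-3 = 3
  a_5 = 0·3 + -1·3 = -3
  a_6 = 0·-3 + -1·3 = -3
  a_7 = 0·-3 + -1·-3 = 3
  a_8 = 0·3 + -1·-3 = 3

0,-1 ; 3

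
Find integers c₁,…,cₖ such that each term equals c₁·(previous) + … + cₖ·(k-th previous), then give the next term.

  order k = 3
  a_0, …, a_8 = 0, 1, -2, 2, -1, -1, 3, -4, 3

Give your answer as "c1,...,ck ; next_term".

  a_3 = -1·-2 + 0·1 + 1·0 = 2
  a_4 = -1·2 + 0·-2 + 1·1 = -1
  a_5 = -1·-1 + 0·2 + 1·-2 = -1
  a_6 = -1·-1 + 0·-1 + 1·2 = 3
  a_7 = -1·3 + 0·-1 + 1·-1 = -4
  a_8 = -1·-4 + 0·3 + 1·-1 = 3
  a_9 = -1·3 + 0·-4 + 1·3 = 0

-1,0,1 ; 0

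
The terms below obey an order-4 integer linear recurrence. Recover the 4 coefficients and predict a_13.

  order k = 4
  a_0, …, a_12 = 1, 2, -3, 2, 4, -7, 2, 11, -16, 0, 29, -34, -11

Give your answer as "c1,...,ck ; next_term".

  a_4 = -1·2 + -1·-3 + 1·2 + 1·1 = 4
  a_5 = -1·4 + -1·2 + 1·-3 + 1·2 = -7
  a_6 = -1·-7 + -1·4 + 1·2 + 1·-3 = 2
  a_7 = -1·2 + -1·-7 + 1·4 + 1·2 = 11
  a_8 = -1·11 + -1·2 + 1·-7 + 1·4 = -16
  a_9 = -1·-16 + -1·11 + 1·2 + 1·-7 = 0
  a_10 = -1·0 + -1·-16 + 1·11 + 1·2 = 29
  a_11 = -1·29 + -1·0 + 1·-16 + 1·11 = -34
  a_12 = -1·-34 + -1·29 + 1·0 + 1·-16 = -11
  a_13 = -1·-11 + -1·-34 + 1·29 + 1·0 = 74

-1,-1,1,1 ; 74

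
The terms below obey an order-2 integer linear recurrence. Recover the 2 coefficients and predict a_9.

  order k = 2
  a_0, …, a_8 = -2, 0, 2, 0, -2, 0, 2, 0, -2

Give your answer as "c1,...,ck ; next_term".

0,-1 ; 0

  a_2 = 0·0 + -1·-2 = 2
  a_3 = 0·2 + -1·0 = 0
  a_4 = 0·0 + -1·2 = -2
  a_5 = 0·-2 + -1·0 = 0
  a_6 = 0·0 + -1·-2 = 2
  a_7 = 0·2 + -1·0 = 0
  a_8 = 0·0 + -1·2 = -2
  a_9 = 0·-2 + -1·0 = 0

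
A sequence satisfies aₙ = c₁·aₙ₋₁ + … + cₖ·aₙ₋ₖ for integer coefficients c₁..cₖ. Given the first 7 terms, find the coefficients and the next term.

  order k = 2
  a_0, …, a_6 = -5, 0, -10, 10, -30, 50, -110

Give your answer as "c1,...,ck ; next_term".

-1,2 ; 210

  a_2 = -1·0 + 2·-5 = -10
  a_3 = -1·-10 + 2·0 = 10
  a_4 = -1·10 + 2·-10 = -30
  a_5 = -1·-30 + 2·10 = 50
  a_6 = -1·50 + 2·-30 = -110
  a_7 = -1·-110 + 2·50 = 210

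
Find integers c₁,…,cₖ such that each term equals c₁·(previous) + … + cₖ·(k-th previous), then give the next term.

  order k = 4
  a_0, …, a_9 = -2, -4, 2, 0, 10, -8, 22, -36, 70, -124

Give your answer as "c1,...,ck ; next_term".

  a_4 = 0·0 + 2·2 + -2·-4 + 1·-2 = 10
  a_5 = 0·10 + 2·0 + -2·2 + 1·-4 = -8
  a_6 = 0·-8 + 2·10 + -2·0 + 1·2 = 22
  a_7 = 0·22 + 2·-8 + -2·10 + 1·0 = -36
  a_8 = 0·-36 + 2·22 + -2·-8 + 1·10 = 70
  a_9 = 0·70 + 2·-36 + -2·22 + 1·-8 = -124
  a_10 = 0·-124 + 2·70 + -2·-36 + 1·22 = 234

0,2,-2,1 ; 234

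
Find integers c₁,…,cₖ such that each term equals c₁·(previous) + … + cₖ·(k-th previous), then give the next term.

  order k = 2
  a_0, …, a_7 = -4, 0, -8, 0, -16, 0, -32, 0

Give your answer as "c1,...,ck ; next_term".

  a_2 = 0·0 + 2·-4 = -8
  a_3 = 0·-8 + 2·0 = 0
  a_4 = 0·0 + 2·-8 = -16
  a_5 = 0·-16 + 2·0 = 0
  a_6 = 0·0 + 2·-16 = -32
  a_7 = 0·-32 + 2·0 = 0
  a_8 = 0·0 + 2·-32 = -64

0,2 ; -64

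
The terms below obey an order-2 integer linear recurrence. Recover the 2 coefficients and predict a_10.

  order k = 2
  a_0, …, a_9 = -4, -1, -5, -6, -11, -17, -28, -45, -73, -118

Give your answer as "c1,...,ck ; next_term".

1,1 ; -191

  a_2 = 1·-1 + 1·-4 = -5
  a_3 = 1·-5 + 1·-1 = -6
  a_4 = 1·-6 + 1·-5 = -11
  a_5 = 1·-11 + 1·-6 = -17
  a_6 = 1·-17 + 1·-11 = -28
  a_7 = 1·-28 + 1·-17 = -45
  a_8 = 1·-45 + 1·-28 = -73
  a_9 = 1·-73 + 1·-45 = -118
  a_10 = 1·-118 + 1·-73 = -191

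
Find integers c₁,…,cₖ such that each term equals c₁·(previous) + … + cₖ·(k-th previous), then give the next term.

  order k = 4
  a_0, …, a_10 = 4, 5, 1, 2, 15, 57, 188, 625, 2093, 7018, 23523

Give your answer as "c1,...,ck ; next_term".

  a_4 = 3·2 + 1·1 + 0·5 + 2·4 = 15
  a_5 = 3·15 + 1·2 + 0·1 + 2·5 = 57
  a_6 = 3·57 + 1·15 + 0·2 + 2·1 = 188
  a_7 = 3·188 + 1·57 + 0·15 + 2·2 = 625
  a_8 = 3·625 + 1·188 + 0·57 + 2·15 = 2093
  a_9 = 3·2093 + 1·625 + 0·188 + 2·57 = 7018
  a_10 = 3·7018 + 1·2093 + 0·625 + 2·188 = 23523
  a_11 = 3·23523 + 1·7018 + 0·2093 + 2·625 = 78837

3,1,0,2 ; 78837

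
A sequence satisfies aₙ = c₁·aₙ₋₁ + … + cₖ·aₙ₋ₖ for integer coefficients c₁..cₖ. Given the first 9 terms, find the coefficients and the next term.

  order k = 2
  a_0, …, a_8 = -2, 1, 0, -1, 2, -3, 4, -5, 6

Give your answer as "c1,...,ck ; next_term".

-2,-1 ; -7

  a_2 = -2·1 + -1·-2 = 0
  a_3 = -2·0 + -1·1 = -1
  a_4 = -2·-1 + -1·0 = 2
  a_5 = -2·2 + -1·-1 = -3
  a_6 = -2·-3 + -1·2 = 4
  a_7 = -2·4 + -1·-3 = -5
  a_8 = -2·-5 + -1·4 = 6
  a_9 = -2·6 + -1·-5 = -7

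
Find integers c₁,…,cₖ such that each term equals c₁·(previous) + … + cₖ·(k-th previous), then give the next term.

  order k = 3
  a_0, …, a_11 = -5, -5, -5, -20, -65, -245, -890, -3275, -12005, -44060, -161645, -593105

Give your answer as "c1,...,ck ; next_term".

3,3,-2 ; -2176130

  a_3 = 3·-5 + 3·-5 + -2·-5 = -20
  a_4 = 3·-20 + 3·-5 + -2·-5 = -65
  a_5 = 3·-65 + 3·-20 + -2·-5 = -245
  a_6 = 3·-245 + 3·-65 + -2·-20 = -890
  a_7 = 3·-890 + 3·-245 + -2·-65 = -3275
  a_8 = 3·-3275 + 3·-890 + -2·-245 = -12005
  a_9 = 3·-12005 + 3·-3275 + -2·-890 = -44060
  a_10 = 3·-44060 + 3·-12005 + -2·-3275 = -161645
  a_11 = 3·-161645 + 3·-44060 + -2·-12005 = -593105
  a_12 = 3·-593105 + 3·-161645 + -2·-44060 = -2176130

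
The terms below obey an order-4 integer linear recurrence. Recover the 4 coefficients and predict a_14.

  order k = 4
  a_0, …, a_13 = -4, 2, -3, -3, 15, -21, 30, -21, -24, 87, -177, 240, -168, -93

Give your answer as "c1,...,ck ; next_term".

  a_4 = -1·-3 + 0·-3 + 0·2 + -3·-4 = 15
  a_5 = -1·15 + 0·-3 + 0·-3 + -3·2 = -21
  a_6 = -1·-21 + 0·15 + 0·-3 + -3·-3 = 30
  a_7 = -1·30 + 0·-21 + 0·15 + -3·-3 = -21
  a_8 = -1·-21 + 0·30 + 0·-21 + -3·15 = -24
  a_9 = -1·-24 + 0·-21 + 0·30 + -3·-21 = 87
  a_10 = -1·87 + 0·-24 + 0·-21 + -3·30 = -177
  a_11 = -1·-177 + 0·87 + 0·-24 + -3·-21 = 240
  a_12 = -1·240 + 0·-177 + 0·87 + -3·-24 = -168
  a_13 = -1·-168 + 0·240 + 0·-177 + -3·87 = -93
  a_14 = -1·-93 + 0·-168 + 0·240 + -3·-177 = 624

-1,0,0,-3 ; 624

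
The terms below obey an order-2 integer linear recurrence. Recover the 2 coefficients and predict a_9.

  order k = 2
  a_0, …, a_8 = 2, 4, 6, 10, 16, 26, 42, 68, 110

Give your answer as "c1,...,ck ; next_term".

  a_2 = 1·4 + 1·2 = 6
  a_3 = 1·6 + 1·4 = 10
  a_4 = 1·10 + 1·6 = 16
  a_5 = 1·16 + 1·10 = 26
  a_6 = 1·26 + 1·16 = 42
  a_7 = 1·42 + 1·26 = 68
  a_8 = 1·68 + 1·42 = 110
  a_9 = 1·110 + 1·68 = 178

1,1 ; 178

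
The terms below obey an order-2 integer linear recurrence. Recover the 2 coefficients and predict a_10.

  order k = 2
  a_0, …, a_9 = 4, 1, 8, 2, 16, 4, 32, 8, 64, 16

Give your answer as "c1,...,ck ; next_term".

  a_2 = 0·1 + 2·4 = 8
  a_3 = 0·8 + 2·1 = 2
  a_4 = 0·2 + 2·8 = 16
  a_5 = 0·16 + 2·2 = 4
  a_6 = 0·4 + 2·16 = 32
  a_7 = 0·32 + 2·4 = 8
  a_8 = 0·8 + 2·32 = 64
  a_9 = 0·64 + 2·8 = 16
  a_10 = 0·16 + 2·64 = 128

0,2 ; 128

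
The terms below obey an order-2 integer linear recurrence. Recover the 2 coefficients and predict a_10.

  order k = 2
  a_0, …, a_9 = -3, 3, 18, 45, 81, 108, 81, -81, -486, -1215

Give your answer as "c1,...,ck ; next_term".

3,-3 ; -2187

  a_2 = 3·3 + -3·-3 = 18
  a_3 = 3·18 + -3·3 = 45
  a_4 = 3·45 + -3·18 = 81
  a_5 = 3·81 + -3·45 = 108
  a_6 = 3·108 + -3·81 = 81
  a_7 = 3·81 + -3·108 = -81
  a_8 = 3·-81 + -3·81 = -486
  a_9 = 3·-486 + -3·-81 = -1215
  a_10 = 3·-1215 + -3·-486 = -2187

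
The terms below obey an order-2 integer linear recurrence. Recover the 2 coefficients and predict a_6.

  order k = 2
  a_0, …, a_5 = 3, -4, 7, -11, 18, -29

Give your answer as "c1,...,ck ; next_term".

  a_2 = -1·-4 + 1·3 = 7
  a_3 = -1·7 + 1·-4 = -11
  a_4 = -1·-11 + 1·7 = 18
  a_5 = -1·18 + 1·-11 = -29
  a_6 = -1·-29 + 1·18 = 47

-1,1 ; 47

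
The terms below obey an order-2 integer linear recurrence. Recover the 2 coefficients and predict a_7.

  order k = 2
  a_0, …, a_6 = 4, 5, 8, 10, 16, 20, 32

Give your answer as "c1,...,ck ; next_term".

  a_2 = 0·5 + 2·4 = 8
  a_3 = 0·8 + 2·5 = 10
  a_4 = 0·10 + 2·8 = 16
  a_5 = 0·16 + 2·10 = 20
  a_6 = 0·20 + 2·16 = 32
  a_7 = 0·32 + 2·20 = 40

0,2 ; 40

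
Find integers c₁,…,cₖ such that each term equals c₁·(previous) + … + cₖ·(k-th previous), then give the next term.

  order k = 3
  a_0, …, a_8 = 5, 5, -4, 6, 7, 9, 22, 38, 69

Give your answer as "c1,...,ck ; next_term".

  a_3 = 1·-4 + 1·5 + 1·5 = 6
  a_4 = 1·6 + 1·-4 + 1·5 = 7
  a_5 = 1·7 + 1·6 + 1·-4 = 9
  a_6 = 1·9 + 1·7 + 1·6 = 22
  a_7 = 1·22 + 1·9 + 1·7 = 38
  a_8 = 1·38 + 1·22 + 1·9 = 69
  a_9 = 1·69 + 1·38 + 1·22 = 129

1,1,1 ; 129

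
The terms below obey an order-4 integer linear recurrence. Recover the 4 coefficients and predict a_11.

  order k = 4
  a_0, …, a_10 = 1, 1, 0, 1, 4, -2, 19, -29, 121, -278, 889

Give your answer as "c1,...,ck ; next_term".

  a_4 = -2·1 + 3·0 + 3·1 + 3·1 = 4
  a_5 = -2·4 + 3·1 + 3·0 + 3·1 = -2
  a_6 = -2·-2 + 3·4 + 3·1 + 3·0 = 19
  a_7 = -2·19 + 3·-2 + 3·4 + 3·1 = -29
  a_8 = -2·-29 + 3·19 + 3·-2 + 3·4 = 121
  a_9 = -2·121 + 3·-29 + 3·19 + 3·-2 = -278
  a_10 = -2·-278 + 3·121 + 3·-29 + 3·19 = 889
  a_11 = -2·889 + 3·-278 + 3·121 + 3·-29 = -2336

-2,3,3,3 ; -2336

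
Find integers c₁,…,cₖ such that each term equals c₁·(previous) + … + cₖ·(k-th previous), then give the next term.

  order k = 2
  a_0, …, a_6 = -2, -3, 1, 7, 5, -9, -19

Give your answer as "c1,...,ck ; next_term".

1,-2 ; -1

  a_2 = 1·-3 + -2·-2 = 1
  a_3 = 1·1 + -2·-3 = 7
  a_4 = 1·7 + -2·1 = 5
  a_5 = 1·5 + -2·7 = -9
  a_6 = 1·-9 + -2·5 = -19
  a_7 = 1·-19 + -2·-9 = -1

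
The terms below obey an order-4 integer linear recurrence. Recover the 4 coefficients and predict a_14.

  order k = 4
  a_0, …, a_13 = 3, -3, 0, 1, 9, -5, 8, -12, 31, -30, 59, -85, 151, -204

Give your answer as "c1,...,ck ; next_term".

  a_4 = 0·1 + 1·0 + -1·-3 + 2·3 = 9
  a_5 = 0·9 + 1·1 + -1·0 + 2·-3 = -5
  a_6 = 0·-5 + 1·9 + -1·1 + 2·0 = 8
  a_7 = 0·8 + 1·-5 + -1·9 + 2·1 = -12
  a_8 = 0·-12 + 1·8 + -1·-5 + 2·9 = 31
  a_9 = 0·31 + 1·-12 + -1·8 + 2·-5 = -30
  a_10 = 0·-30 + 1·31 + -1·-12 + 2·8 = 59
  a_11 = 0·59 + 1·-30 + -1·31 + 2·-12 = -85
  a_12 = 0·-85 + 1·59 + -1·-30 + 2·31 = 151
  a_13 = 0·151 + 1·-85 + -1·59 + 2·-30 = -204
  a_14 = 0·-204 + 1·151 + -1·-85 + 2·59 = 354

0,1,-1,2 ; 354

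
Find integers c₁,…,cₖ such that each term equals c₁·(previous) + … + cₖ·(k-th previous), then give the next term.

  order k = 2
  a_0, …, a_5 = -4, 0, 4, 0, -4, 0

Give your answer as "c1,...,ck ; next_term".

  a_2 = 0·0 + -1·-4 = 4
  a_3 = 0·4 + -1·0 = 0
  a_4 = 0·0 + -1·4 = -4
  a_5 = 0·-4 + -1·0 = 0
  a_6 = 0·0 + -1·-4 = 4

0,-1 ; 4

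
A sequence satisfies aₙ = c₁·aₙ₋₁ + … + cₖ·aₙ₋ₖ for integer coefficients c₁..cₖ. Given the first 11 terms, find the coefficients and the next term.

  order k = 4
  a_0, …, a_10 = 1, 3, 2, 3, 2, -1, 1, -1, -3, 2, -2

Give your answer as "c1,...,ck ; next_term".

0,0,1,-1 ; -2

  a_4 = 0·3 + 0·2 + 1·3 + -1·1 = 2
  a_5 = 0·2 + 0·3 + 1·2 + -1·3 = -1
  a_6 = 0·-1 + 0·2 + 1·3 + -1·2 = 1
  a_7 = 0·1 + 0·-1 + 1·2 + -1·3 = -1
  a_8 = 0·-1 + 0·1 + 1·-1 + -1·2 = -3
  a_9 = 0·-3 + 0·-1 + 1·1 + -1·-1 = 2
  a_10 = 0·2 + 0·-3 + 1·-1 + -1·1 = -2
  a_11 = 0·-2 + 0·2 + 1·-3 + -1·-1 = -2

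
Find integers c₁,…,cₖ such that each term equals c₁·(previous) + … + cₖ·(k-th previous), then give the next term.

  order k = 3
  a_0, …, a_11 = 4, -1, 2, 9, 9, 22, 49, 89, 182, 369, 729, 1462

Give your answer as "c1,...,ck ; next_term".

1,1,2 ; 2929

  a_3 = 1·2 + 1·-1 + 2·4 = 9
  a_4 = 1·9 + 1·2 + 2·-1 = 9
  a_5 = 1·9 + 1·9 + 2·2 = 22
  a_6 = 1·22 + 1·9 + 2·9 = 49
  a_7 = 1·49 + 1·22 + 2·9 = 89
  a_8 = 1·89 + 1·49 + 2·22 = 182
  a_9 = 1·182 + 1·89 + 2·49 = 369
  a_10 = 1·369 + 1·182 + 2·89 = 729
  a_11 = 1·729 + 1·369 + 2·182 = 1462
  a_12 = 1·1462 + 1·729 + 2·369 = 2929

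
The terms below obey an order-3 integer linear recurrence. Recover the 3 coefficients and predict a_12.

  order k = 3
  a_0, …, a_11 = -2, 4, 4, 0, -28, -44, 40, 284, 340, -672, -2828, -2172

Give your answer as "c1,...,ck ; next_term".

1,-3,-4 ; 9000

  a_3 = 1·4 + -3·4 + -4·-2 = 0
  a_4 = 1·0 + -3·4 + -4·4 = -28
  a_5 = 1·-28 + -3·0 + -4·4 = -44
  a_6 = 1·-44 + -3·-28 + -4·0 = 40
  a_7 = 1·40 + -3·-44 + -4·-28 = 284
  a_8 = 1·284 + -3·40 + -4·-44 = 340
  a_9 = 1·340 + -3·284 + -4·40 = -672
  a_10 = 1·-672 + -3·340 + -4·284 = -2828
  a_11 = 1·-2828 + -3·-672 + -4·340 = -2172
  a_12 = 1·-2172 + -3·-2828 + -4·-672 = 9000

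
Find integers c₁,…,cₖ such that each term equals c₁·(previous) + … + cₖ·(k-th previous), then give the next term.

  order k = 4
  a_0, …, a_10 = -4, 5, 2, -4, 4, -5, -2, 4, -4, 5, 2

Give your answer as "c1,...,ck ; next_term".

  a_4 = 0·-4 + 0·2 + 0·5 + -1·-4 = 4
  a_5 = 0·4 + 0·-4 + 0·2 + -1·5 = -5
  a_6 = 0·-5 + 0·4 + 0·-4 + -1·2 = -2
  a_7 = 0·-2 + 0·-5 + 0·4 + -1·-4 = 4
  a_8 = 0·4 + 0·-2 + 0·-5 + -1·4 = -4
  a_9 = 0·-4 + 0·4 + 0·-2 + -1·-5 = 5
  a_10 = 0·5 + 0·-4 + 0·4 + -1·-2 = 2
  a_11 = 0·2 + 0·5 + 0·-4 + -1·4 = -4

0,0,0,-1 ; -4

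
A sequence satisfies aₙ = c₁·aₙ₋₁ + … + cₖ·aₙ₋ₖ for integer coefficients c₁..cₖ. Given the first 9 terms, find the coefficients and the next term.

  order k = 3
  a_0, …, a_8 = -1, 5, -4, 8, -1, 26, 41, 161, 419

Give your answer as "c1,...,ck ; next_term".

2,3,-1 ; 1280

  a_3 = 2·-4 + 3·5 + -1·-1 = 8
  a_4 = 2·8 + 3·-4 + -1·5 = -1
  a_5 = 2·-1 + 3·8 + -1·-4 = 26
  a_6 = 2·26 + 3·-1 + -1·8 = 41
  a_7 = 2·41 + 3·26 + -1·-1 = 161
  a_8 = 2·161 + 3·41 + -1·26 = 419
  a_9 = 2·419 + 3·161 + -1·41 = 1280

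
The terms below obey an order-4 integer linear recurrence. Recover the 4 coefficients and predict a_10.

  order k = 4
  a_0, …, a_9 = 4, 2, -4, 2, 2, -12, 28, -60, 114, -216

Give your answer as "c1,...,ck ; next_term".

-2,1,3,1 ; 394

  a_4 = -2·2 + 1·-4 + 3·2 + 1·4 = 2
  a_5 = -2·2 + 1·2 + 3·-4 + 1·2 = -12
  a_6 = -2·-12 + 1·2 + 3·2 + 1·-4 = 28
  a_7 = -2·28 + 1·-12 + 3·2 + 1·2 = -60
  a_8 = -2·-60 + 1·28 + 3·-12 + 1·2 = 114
  a_9 = -2·114 + 1·-60 + 3·28 + 1·-12 = -216
  a_10 = -2·-216 + 1·114 + 3·-60 + 1·28 = 394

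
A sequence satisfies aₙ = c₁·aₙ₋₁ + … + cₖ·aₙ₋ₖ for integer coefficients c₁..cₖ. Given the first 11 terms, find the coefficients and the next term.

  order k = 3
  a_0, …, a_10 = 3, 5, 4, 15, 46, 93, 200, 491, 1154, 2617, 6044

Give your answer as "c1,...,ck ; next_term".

2,-1,4 ; 14087

  a_3 = 2·4 + -1·5 + 4·3 = 15
  a_4 = 2·15 + -1·4 + 4·5 = 46
  a_5 = 2·46 + -1·15 + 4·4 = 93
  a_6 = 2·93 + -1·46 + 4·15 = 200
  a_7 = 2·200 + -1·93 + 4·46 = 491
  a_8 = 2·491 + -1·200 + 4·93 = 1154
  a_9 = 2·1154 + -1·491 + 4·200 = 2617
  a_10 = 2·2617 + -1·1154 + 4·491 = 6044
  a_11 = 2·6044 + -1·2617 + 4·1154 = 14087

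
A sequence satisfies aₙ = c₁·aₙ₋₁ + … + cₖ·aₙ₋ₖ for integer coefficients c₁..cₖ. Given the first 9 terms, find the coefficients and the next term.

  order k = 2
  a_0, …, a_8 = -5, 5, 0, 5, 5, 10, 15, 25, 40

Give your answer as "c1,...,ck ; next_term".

1,1 ; 65

  a_2 = 1·5 + 1·-5 = 0
  a_3 = 1·0 + 1·5 = 5
  a_4 = 1·5 + 1·0 = 5
  a_5 = 1·5 + 1·5 = 10
  a_6 = 1·10 + 1·5 = 15
  a_7 = 1·15 + 1·10 = 25
  a_8 = 1·25 + 1·15 = 40
  a_9 = 1·40 + 1·25 = 65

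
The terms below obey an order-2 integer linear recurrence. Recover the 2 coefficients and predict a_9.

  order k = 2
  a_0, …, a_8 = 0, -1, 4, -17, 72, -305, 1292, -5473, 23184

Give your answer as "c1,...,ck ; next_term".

  a_2 = -4·-1 + 1·0 = 4
  a_3 = -4·4 + 1·-1 = -17
  a_4 = -4·-17 + 1·4 = 72
  a_5 = -4·72 + 1·-17 = -305
  a_6 = -4·-305 + 1·72 = 1292
  a_7 = -4·1292 + 1·-305 = -5473
  a_8 = -4·-5473 + 1·1292 = 23184
  a_9 = -4·23184 + 1·-5473 = -98209

-4,1 ; -98209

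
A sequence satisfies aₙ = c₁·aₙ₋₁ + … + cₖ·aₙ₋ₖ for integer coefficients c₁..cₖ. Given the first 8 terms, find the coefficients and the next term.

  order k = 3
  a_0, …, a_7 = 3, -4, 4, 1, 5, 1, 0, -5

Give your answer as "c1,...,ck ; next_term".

  a_3 = 1·4 + 0·-4 + -1·3 = 1
  a_4 = 1·1 + 0·4 + -1·-4 = 5
  a_5 = 1·5 + 0·1 + -1·4 = 1
  a_6 = 1·1 + 0·5 + -1·1 = 0
  a_7 = 1·0 + 0·1 + -1·5 = -5
  a_8 = 1·-5 + 0·0 + -1·1 = -6

1,0,-1 ; -6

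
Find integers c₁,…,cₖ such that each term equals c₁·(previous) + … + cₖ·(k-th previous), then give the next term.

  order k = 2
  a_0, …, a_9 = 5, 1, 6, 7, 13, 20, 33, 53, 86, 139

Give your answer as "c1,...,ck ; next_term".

1,1 ; 225

  a_2 = 1·1 + 1·5 = 6
  a_3 = 1·6 + 1·1 = 7
  a_4 = 1·7 + 1·6 = 13
  a_5 = 1·13 + 1·7 = 20
  a_6 = 1·20 + 1·13 = 33
  a_7 = 1·33 + 1·20 = 53
  a_8 = 1·53 + 1·33 = 86
  a_9 = 1·86 + 1·53 = 139
  a_10 = 1·139 + 1·86 = 225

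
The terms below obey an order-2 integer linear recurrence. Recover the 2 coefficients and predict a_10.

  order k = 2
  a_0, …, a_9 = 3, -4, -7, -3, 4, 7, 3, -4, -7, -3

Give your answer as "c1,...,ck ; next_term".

  a_2 = 1·-4 + -1·3 = -7
  a_3 = 1·-7 + -1·-4 = -3
  a_4 = 1·-3 + -1·-7 = 4
  a_5 = 1·4 + -1·-3 = 7
  a_6 = 1·7 + -1·4 = 3
  a_7 = 1·3 + -1·7 = -4
  a_8 = 1·-4 + -1·3 = -7
  a_9 = 1·-7 + -1·-4 = -3
  a_10 = 1·-3 + -1·-7 = 4

1,-1 ; 4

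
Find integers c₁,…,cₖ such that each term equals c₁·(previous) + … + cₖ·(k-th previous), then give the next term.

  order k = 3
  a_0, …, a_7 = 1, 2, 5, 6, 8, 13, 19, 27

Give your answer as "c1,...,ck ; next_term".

1,0,1 ; 40

  a_3 = 1·5 + 0·2 + 1·1 = 6
  a_4 = 1·6 + 0·5 + 1·2 = 8
  a_5 = 1·8 + 0·6 + 1·5 = 13
  a_6 = 1·13 + 0·8 + 1·6 = 19
  a_7 = 1·19 + 0·13 + 1·8 = 27
  a_8 = 1·27 + 0·19 + 1·13 = 40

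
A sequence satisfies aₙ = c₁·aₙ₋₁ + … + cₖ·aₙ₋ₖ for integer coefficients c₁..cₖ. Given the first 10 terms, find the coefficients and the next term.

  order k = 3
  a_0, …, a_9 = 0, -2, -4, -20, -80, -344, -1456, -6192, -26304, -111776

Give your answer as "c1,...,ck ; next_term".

4,2,-4 ; -474944

  a_3 = 4·-4 + 2·-2 + -4·0 = -20
  a_4 = 4·-20 + 2·-4 + -4·-2 = -80
  a_5 = 4·-80 + 2·-20 + -4·-4 = -344
  a_6 = 4·-344 + 2·-80 + -4·-20 = -1456
  a_7 = 4·-1456 + 2·-344 + -4·-80 = -6192
  a_8 = 4·-6192 + 2·-1456 + -4·-344 = -26304
  a_9 = 4·-26304 + 2·-6192 + -4·-1456 = -111776
  a_10 = 4·-111776 + 2·-26304 + -4·-6192 = -474944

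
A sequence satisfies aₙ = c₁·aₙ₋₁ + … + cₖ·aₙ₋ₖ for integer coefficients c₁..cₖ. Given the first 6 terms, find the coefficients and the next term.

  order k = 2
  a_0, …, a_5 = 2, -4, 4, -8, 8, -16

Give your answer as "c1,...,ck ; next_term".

0,2 ; 16

  a_2 = 0·-4 + 2·2 = 4
  a_3 = 0·4 + 2·-4 = -8
  a_4 = 0·-8 + 2·4 = 8
  a_5 = 0·8 + 2·-8 = -16
  a_6 = 0·-16 + 2·8 = 16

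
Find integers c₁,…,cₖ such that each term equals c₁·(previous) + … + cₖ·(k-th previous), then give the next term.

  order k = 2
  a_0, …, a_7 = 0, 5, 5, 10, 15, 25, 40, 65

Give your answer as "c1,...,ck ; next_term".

1,1 ; 105

  a_2 = 1·5 + 1·0 = 5
  a_3 = 1·5 + 1·5 = 10
  a_4 = 1·10 + 1·5 = 15
  a_5 = 1·15 + 1·10 = 25
  a_6 = 1·25 + 1·15 = 40
  a_7 = 1·40 + 1·25 = 65
  a_8 = 1·65 + 1·40 = 105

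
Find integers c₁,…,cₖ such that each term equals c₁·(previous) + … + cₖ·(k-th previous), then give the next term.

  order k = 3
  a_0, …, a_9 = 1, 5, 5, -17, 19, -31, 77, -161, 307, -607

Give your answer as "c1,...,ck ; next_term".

  a_3 = -2·5 + -1·5 + -2·1 = -17
  a_4 = -2·-17 + -1·5 + -2·5 = 19
  a_5 = -2·19 + -1·-17 + -2·5 = -31
  a_6 = -2·-31 + -1·19 + -2·-17 = 77
  a_7 = -2·77 + -1·-31 + -2·19 = -161
  a_8 = -2·-161 + -1·77 + -2·-31 = 307
  a_9 = -2·307 + -1·-161 + -2·77 = -607
  a_10 = -2·-607 + -1·307 + -2·-161 = 1229

-2,-1,-2 ; 1229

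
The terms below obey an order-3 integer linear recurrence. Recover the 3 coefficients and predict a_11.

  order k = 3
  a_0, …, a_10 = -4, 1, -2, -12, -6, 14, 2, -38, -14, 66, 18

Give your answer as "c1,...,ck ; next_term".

1,-2,2 ; -142

  a_3 = 1·-2 + -2·1 + 2·-4 = -12
  a_4 = 1·-12 + -2·-2 + 2·1 = -6
  a_5 = 1·-6 + -2·-12 + 2·-2 = 14
  a_6 = 1·14 + -2·-6 + 2·-12 = 2
  a_7 = 1·2 + -2·14 + 2·-6 = -38
  a_8 = 1·-38 + -2·2 + 2·14 = -14
  a_9 = 1·-14 + -2·-38 + 2·2 = 66
  a_10 = 1·66 + -2·-14 + 2·-38 = 18
  a_11 = 1·18 + -2·66 + 2·-14 = -142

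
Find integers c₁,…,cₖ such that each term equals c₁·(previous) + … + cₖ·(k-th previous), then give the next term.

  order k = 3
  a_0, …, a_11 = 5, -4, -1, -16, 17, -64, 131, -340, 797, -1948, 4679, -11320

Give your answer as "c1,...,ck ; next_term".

  a_3 = -1·-1 + 3·-4 + -1·5 = -16
  a_4 = -1·-16 + 3·-1 + -1·-4 = 17
  a_5 = -1·17 + 3·-16 + -1·-1 = -64
  a_6 = -1·-64 + 3·17 + -1·-16 = 131
  a_7 = -1·131 + 3·-64 + -1·17 = -340
  a_8 = -1·-340 + 3·131 + -1·-64 = 797
  a_9 = -1·797 + 3·-340 + -1·131 = -1948
  a_10 = -1·-1948 + 3·797 + -1·-340 = 4679
  a_11 = -1·4679 + 3·-1948 + -1·797 = -11320
  a_12 = -1·-11320 + 3·4679 + -1·-1948 = 27305

-1,3,-1 ; 27305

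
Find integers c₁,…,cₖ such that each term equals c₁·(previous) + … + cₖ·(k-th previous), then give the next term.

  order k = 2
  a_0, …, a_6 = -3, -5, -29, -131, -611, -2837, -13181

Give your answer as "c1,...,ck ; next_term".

  a_2 = 4·-5 + 3·-3 = -29
  a_3 = 4·-29 + 3·-5 = -131
  a_4 = 4·-131 + 3·-29 = -611
  a_5 = 4·-611 + 3·-131 = -2837
  a_6 = 4·-2837 + 3·-611 = -13181
  a_7 = 4·-13181 + 3·-2837 = -61235

4,3 ; -61235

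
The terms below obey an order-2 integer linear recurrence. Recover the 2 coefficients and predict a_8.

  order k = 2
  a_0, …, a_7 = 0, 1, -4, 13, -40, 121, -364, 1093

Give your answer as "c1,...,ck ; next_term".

-4,-3 ; -3280

  a_2 = -4·1 + -3·0 = -4
  a_3 = -4·-4 + -3·1 = 13
  a_4 = -4·13 + -3·-4 = -40
  a_5 = -4·-40 + -3·13 = 121
  a_6 = -4·121 + -3·-40 = -364
  a_7 = -4·-364 + -3·121 = 1093
  a_8 = -4·1093 + -3·-364 = -3280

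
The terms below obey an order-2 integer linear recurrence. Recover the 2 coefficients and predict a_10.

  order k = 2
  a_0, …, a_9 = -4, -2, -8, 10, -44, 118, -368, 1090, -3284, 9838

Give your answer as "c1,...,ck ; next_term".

-2,3 ; -29528

  a_2 = -2·-2 + 3·-4 = -8
  a_3 = -2·-8 + 3·-2 = 10
  a_4 = -2·10 + 3·-8 = -44
  a_5 = -2·-44 + 3·10 = 118
  a_6 = -2·118 + 3·-44 = -368
  a_7 = -2·-368 + 3·118 = 1090
  a_8 = -2·1090 + 3·-368 = -3284
  a_9 = -2·-3284 + 3·1090 = 9838
  a_10 = -2·9838 + 3·-3284 = -29528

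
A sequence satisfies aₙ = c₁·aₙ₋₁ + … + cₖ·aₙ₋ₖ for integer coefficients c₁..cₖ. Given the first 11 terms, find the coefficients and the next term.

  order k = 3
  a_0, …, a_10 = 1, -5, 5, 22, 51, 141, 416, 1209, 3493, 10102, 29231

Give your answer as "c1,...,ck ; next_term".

3,-1,2 ; 84577

  a_3 = 3·5 + -1·-5 + 2·1 = 22
  a_4 = 3·22 + -1·5 + 2·-5 = 51
  a_5 = 3·51 + -1·22 + 2·5 = 141
  a_6 = 3·141 + -1·51 + 2·22 = 416
  a_7 = 3·416 + -1·141 + 2·51 = 1209
  a_8 = 3·1209 + -1·416 + 2·141 = 3493
  a_9 = 3·3493 + -1·1209 + 2·416 = 10102
  a_10 = 3·10102 + -1·3493 + 2·1209 = 29231
  a_11 = 3·29231 + -1·10102 + 2·3493 = 84577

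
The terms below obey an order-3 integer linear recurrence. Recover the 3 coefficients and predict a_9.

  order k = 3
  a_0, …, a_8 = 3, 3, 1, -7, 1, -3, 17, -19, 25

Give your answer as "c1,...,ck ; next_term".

-1,0,-2 ; -59

  a_3 = -1·1 + 0·3 + -2·3 = -7
  a_4 = -1·-7 + 0·1 + -2·3 = 1
  a_5 = -1·1 + 0·-7 + -2·1 = -3
  a_6 = -1·-3 + 0·1 + -2·-7 = 17
  a_7 = -1·17 + 0·-3 + -2·1 = -19
  a_8 = -1·-19 + 0·17 + -2·-3 = 25
  a_9 = -1·25 + 0·-19 + -2·17 = -59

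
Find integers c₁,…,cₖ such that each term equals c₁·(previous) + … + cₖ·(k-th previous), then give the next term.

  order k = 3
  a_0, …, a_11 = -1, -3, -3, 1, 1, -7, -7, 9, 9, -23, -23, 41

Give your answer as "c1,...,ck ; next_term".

1,-2,2 ; 41

  a_3 = 1·-3 + -2·-3 + 2·-1 = 1
  a_4 = 1·1 + -2·-3 + 2·-3 = 1
  a_5 = 1·1 + -2·1 + 2·-3 = -7
  a_6 = 1·-7 + -2·1 + 2·1 = -7
  a_7 = 1·-7 + -2·-7 + 2·1 = 9
  a_8 = 1·9 + -2·-7 + 2·-7 = 9
  a_9 = 1·9 + -2·9 + 2·-7 = -23
  a_10 = 1·-23 + -2·9 + 2·9 = -23
  a_11 = 1·-23 + -2·-23 + 2·9 = 41
  a_12 = 1·41 + -2·-23 + 2·-23 = 41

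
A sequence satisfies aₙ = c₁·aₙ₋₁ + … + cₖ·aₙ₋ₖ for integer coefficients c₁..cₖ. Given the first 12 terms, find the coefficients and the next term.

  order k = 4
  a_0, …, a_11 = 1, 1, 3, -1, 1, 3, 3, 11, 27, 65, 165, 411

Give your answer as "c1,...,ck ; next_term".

2,1,1,-1 ; 1025

  a_4 = 2·-1 + 1·3 + 1·1 + -1·1 = 1
  a_5 = 2·1 + 1·-1 + 1·3 + -1·1 = 3
  a_6 = 2·3 + 1·1 + 1·-1 + -1·3 = 3
  a_7 = 2·3 + 1·3 + 1·1 + -1·-1 = 11
  a_8 = 2·11 + 1·3 + 1·3 + -1·1 = 27
  a_9 = 2·27 + 1·11 + 1·3 + -1·3 = 65
  a_10 = 2·65 + 1·27 + 1·11 + -1·3 = 165
  a_11 = 2·165 + 1·65 + 1·27 + -1·11 = 411
  a_12 = 2·411 + 1·165 + 1·65 + -1·27 = 1025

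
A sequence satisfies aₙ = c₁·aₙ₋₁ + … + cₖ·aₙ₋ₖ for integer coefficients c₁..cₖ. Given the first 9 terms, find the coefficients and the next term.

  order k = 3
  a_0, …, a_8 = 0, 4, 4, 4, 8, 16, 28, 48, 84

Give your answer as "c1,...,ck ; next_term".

2,-1,1 ; 148

  a_3 = 2·4 + -1·4 + 1·0 = 4
  a_4 = 2·4 + -1·4 + 1·4 = 8
  a_5 = 2·8 + -1·4 + 1·4 = 16
  a_6 = 2·16 + -1·8 + 1·4 = 28
  a_7 = 2·28 + -1·16 + 1·8 = 48
  a_8 = 2·48 + -1·28 + 1·16 = 84
  a_9 = 2·84 + -1·48 + 1·28 = 148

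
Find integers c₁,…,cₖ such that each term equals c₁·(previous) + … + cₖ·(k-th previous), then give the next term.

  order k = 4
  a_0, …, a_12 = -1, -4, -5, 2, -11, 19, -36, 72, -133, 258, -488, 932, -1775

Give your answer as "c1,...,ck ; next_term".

-1,2,0,-1 ; 3381

  a_4 = -1·2 + 2·-5 + 0·-4 + -1·-1 = -11
  a_5 = -1·-11 + 2·2 + 0·-5 + -1·-4 = 19
  a_6 = -1·19 + 2·-11 + 0·2 + -1·-5 = -36
  a_7 = -1·-36 + 2·19 + 0·-11 + -1·2 = 72
  a_8 = -1·72 + 2·-36 + 0·19 + -1·-11 = -133
  a_9 = -1·-133 + 2·72 + 0·-36 + -1·19 = 258
  a_10 = -1·258 + 2·-133 + 0·72 + -1·-36 = -488
  a_11 = -1·-488 + 2·258 + 0·-133 + -1·72 = 932
  a_12 = -1·932 + 2·-488 + 0·258 + -1·-133 = -1775
  a_13 = -1·-1775 + 2·932 + 0·-488 + -1·258 = 3381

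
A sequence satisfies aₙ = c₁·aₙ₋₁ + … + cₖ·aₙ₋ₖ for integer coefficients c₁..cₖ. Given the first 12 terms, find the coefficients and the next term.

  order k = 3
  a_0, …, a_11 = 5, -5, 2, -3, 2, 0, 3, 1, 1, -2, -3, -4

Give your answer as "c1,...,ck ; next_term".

1,0,-1 ; -2

  a_3 = 1·2 + 0·-5 + -1·5 = -3
  a_4 = 1·-3 + 0·2 + -1·-5 = 2
  a_5 = 1·2 + 0·-3 + -1·2 = 0
  a_6 = 1·0 + 0·2 + -1·-3 = 3
  a_7 = 1·3 + 0·0 + -1·2 = 1
  a_8 = 1·1 + 0·3 + -1·0 = 1
  a_9 = 1·1 + 0·1 + -1·3 = -2
  a_10 = 1·-2 + 0·1 + -1·1 = -3
  a_11 = 1·-3 + 0·-2 + -1·1 = -4
  a_12 = 1·-4 + 0·-3 + -1·-2 = -2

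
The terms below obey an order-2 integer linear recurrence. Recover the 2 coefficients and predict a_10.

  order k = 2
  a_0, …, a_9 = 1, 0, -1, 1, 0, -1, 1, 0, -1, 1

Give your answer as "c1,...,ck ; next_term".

  a_2 = -1·0 + -1·1 = -1
  a_3 = -1·-1 + -1·0 = 1
  a_4 = -1·1 + -1·-1 = 0
  a_5 = -1·0 + -1·1 = -1
  a_6 = -1·-1 + -1·0 = 1
  a_7 = -1·1 + -1·-1 = 0
  a_8 = -1·0 + -1·1 = -1
  a_9 = -1·-1 + -1·0 = 1
  a_10 = -1·1 + -1·-1 = 0

-1,-1 ; 0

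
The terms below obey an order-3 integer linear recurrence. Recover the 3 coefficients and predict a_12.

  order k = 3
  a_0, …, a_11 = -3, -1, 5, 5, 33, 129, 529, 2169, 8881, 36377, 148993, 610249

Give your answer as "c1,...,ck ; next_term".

3,4,2 ; 2499473

  a_3 = 3·5 + 4·-1 + 2·-3 = 5
  a_4 = 3·5 + 4·5 + 2·-1 = 33
  a_5 = 3·33 + 4·5 + 2·5 = 129
  a_6 = 3·129 + 4·33 + 2·5 = 529
  a_7 = 3·529 + 4·129 + 2·33 = 2169
  a_8 = 3·2169 + 4·529 + 2·129 = 8881
  a_9 = 3·8881 + 4·2169 + 2·529 = 36377
  a_10 = 3·36377 + 4·8881 + 2·2169 = 148993
  a_11 = 3·148993 + 4·36377 + 2·8881 = 610249
  a_12 = 3·610249 + 4·148993 + 2·36377 = 2499473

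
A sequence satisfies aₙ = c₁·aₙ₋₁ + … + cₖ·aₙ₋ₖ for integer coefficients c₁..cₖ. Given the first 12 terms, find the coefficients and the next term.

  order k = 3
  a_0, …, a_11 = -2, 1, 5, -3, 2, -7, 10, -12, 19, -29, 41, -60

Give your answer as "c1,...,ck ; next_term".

  a_3 = -1·5 + 0·1 + -1·-2 = -3
  a_4 = -1·-3 + 0·5 + -1·1 = 2
  a_5 = -1·2 + 0·-3 + -1·5 = -7
  a_6 = -1·-7 + 0·2 + -1·-3 = 10
  a_7 = -1·10 + 0·-7 + -1·2 = -12
  a_8 = -1·-12 + 0·10 + -1·-7 = 19
  a_9 = -1·19 + 0·-12 + -1·10 = -29
  a_10 = -1·-29 + 0·19 + -1·-12 = 41
  a_11 = -1·41 + 0·-29 + -1·19 = -60
  a_12 = -1·-60 + 0·41 + -1·-29 = 89

-1,0,-1 ; 89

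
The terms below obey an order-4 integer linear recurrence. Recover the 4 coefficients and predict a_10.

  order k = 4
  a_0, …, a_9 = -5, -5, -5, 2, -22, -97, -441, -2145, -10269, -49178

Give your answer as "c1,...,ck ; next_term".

4,3,4,-1 ; -235658

  a_4 = 4·2 + 3·-5 + 4·-5 + -1·-5 = -22
  a_5 = 4·-22 + 3·2 + 4·-5 + -1·-5 = -97
  a_6 = 4·-97 + 3·-22 + 4·2 + -1·-5 = -441
  a_7 = 4·-441 + 3·-97 + 4·-22 + -1·2 = -2145
  a_8 = 4·-2145 + 3·-441 + 4·-97 + -1·-22 = -10269
  a_9 = 4·-10269 + 3·-2145 + 4·-441 + -1·-97 = -49178
  a_10 = 4·-49178 + 3·-10269 + 4·-2145 + -1·-441 = -235658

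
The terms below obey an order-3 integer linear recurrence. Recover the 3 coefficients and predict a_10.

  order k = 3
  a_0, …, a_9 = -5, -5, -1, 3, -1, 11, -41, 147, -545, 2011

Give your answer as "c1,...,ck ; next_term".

-3,2,-2 ; -7417

  a_3 = -3·-1 + 2·-5 + -2·-5 = 3
  a_4 = -3·3 + 2·-1 + -2·-5 = -1
  a_5 = -3·-1 + 2·3 + -2·-1 = 11
  a_6 = -3·11 + 2·-1 + -2·3 = -41
  a_7 = -3·-41 + 2·11 + -2·-1 = 147
  a_8 = -3·147 + 2·-41 + -2·11 = -545
  a_9 = -3·-545 + 2·147 + -2·-41 = 2011
  a_10 = -3·2011 + 2·-545 + -2·147 = -7417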